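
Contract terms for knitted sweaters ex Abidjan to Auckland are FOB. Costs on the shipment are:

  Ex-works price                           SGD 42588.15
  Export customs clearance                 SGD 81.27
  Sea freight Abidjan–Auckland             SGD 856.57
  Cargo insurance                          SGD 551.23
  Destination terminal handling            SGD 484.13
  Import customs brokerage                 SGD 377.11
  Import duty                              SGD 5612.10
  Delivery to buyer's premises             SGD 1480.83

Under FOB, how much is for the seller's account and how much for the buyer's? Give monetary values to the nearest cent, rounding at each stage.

Seller: SGD 42669.42; buyer: SGD 9361.97

FOB: the seller bears costs until goods are on board at the origin port; the buyer bears freight, insurance and all costs thereafter.
Seller's account: goods 42588.15 + export clearance 81.27 = 42669.42
Buyer's account: freight 856.57 + insurance 551.23 + destination terminal 484.13 + brokerage 377.11 + duty 5612.10 + delivery 1480.83 = 9361.97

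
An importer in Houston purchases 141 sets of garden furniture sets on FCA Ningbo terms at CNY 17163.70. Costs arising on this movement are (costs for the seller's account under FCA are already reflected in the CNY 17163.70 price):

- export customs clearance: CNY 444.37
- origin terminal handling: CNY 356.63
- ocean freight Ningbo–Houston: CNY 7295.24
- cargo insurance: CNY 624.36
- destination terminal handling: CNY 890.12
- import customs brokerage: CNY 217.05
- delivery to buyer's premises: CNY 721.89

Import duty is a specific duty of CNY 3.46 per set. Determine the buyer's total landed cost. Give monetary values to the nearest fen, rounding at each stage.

Total landed cost: CNY 27756.85

FCA: the seller delivers export-cleared goods to the carrier; the buyer bears costs from that point.
Already in the invoice (seller's account under FCA): export clearance — exclude.
CIF value = FCA price + origin terminal + freight + insurance = 17163.70 + 356.63 + 7295.24 + 624.36 = 25439.93
Import duty = 141 × 3.46 = 487.86
Buyer bears: origin terminal 356.63 + freight 7295.24 + insurance 624.36 + destination terminal 890.12 + brokerage 217.05 + delivery 721.89 + duty 487.86 = 10593.15
Landed cost = invoice 17163.70 + 10593.15 = 27756.85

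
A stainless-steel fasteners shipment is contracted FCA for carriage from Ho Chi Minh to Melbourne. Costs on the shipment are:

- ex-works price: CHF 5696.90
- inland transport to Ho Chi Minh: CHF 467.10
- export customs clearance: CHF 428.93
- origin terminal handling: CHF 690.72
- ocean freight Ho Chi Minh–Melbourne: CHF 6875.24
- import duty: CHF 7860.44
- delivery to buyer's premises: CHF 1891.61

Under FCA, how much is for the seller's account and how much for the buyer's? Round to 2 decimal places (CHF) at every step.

Seller: CHF 6592.93; buyer: CHF 17318.01

FCA: the seller delivers export-cleared goods to the carrier; the buyer bears costs from that point.
Seller's account: goods 5696.90 + inland to port 467.10 + export clearance 428.93 = 6592.93
Buyer's account: origin terminal 690.72 + freight 6875.24 + duty 7860.44 + delivery 1891.61 = 17318.01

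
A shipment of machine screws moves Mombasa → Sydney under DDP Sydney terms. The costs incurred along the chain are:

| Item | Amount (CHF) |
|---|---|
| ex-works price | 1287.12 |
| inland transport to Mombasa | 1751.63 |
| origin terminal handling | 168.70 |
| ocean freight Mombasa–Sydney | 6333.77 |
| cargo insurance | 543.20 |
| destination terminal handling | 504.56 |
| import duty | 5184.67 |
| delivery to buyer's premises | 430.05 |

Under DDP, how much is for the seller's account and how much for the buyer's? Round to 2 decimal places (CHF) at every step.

Seller: CHF 16203.70; buyer: CHF 0.00

DDP: the seller bears all costs including import duty.
Seller's account: goods 1287.12 + inland to port 1751.63 + origin terminal 168.70 + freight 6333.77 + insurance 543.20 + destination terminal 504.56 + duty 5184.67 + delivery 430.05 = 16203.70
Buyer's account: 0.00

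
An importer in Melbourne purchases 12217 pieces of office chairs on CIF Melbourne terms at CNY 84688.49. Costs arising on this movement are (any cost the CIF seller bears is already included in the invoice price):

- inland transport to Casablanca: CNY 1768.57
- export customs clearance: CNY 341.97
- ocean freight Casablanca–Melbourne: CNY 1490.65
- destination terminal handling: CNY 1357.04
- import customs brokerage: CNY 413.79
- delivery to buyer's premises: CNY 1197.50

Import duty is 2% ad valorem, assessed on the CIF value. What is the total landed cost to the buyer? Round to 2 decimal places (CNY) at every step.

CIF: the seller pays costs through ocean freight and marine insurance to the destination port.
Already in the invoice (seller's account under CIF): inland to port, export clearance, freight — exclude.
The CIF price already equals the CIF value: 84688.49
Import duty = 84688.49 × 2% = 1693.77
Buyer bears: destination terminal 1357.04 + brokerage 413.79 + delivery 1197.50 + duty 1693.77 = 4662.10
Landed cost = invoice 84688.49 + 4662.10 = 89350.59

Total landed cost: CNY 89350.59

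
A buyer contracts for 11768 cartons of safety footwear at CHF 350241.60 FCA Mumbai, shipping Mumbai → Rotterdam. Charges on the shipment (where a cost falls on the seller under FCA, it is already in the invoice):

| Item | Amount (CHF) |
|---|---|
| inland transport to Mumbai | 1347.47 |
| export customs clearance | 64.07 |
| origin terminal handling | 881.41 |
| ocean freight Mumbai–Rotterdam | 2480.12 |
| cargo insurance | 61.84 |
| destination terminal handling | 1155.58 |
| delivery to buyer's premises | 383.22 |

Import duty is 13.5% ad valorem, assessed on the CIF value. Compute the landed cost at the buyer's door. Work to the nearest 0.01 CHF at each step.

FCA: the seller delivers export-cleared goods to the carrier; the buyer bears costs from that point.
Already in the invoice (seller's account under FCA): inland to port, export clearance — exclude.
CIF value = FCA price + origin terminal + freight + insurance = 350241.60 + 881.41 + 2480.12 + 61.84 = 353664.97
Import duty = 353664.97 × 13.5% = 47744.77
Buyer bears: origin terminal 881.41 + freight 2480.12 + insurance 61.84 + destination terminal 1155.58 + delivery 383.22 + duty 47744.77 = 52706.94
Landed cost = invoice 350241.60 + 52706.94 = 402948.54

Total landed cost: CHF 402948.54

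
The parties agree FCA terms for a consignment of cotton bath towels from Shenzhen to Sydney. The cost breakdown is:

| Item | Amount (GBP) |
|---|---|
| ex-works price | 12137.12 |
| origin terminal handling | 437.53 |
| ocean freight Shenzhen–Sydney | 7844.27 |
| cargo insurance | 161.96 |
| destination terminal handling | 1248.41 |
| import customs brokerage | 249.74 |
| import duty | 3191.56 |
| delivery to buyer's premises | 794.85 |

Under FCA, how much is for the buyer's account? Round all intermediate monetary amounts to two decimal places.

FCA: the seller delivers export-cleared goods to the carrier; the buyer bears costs from that point.
Seller's account: goods 12137.12 = 12137.12
Buyer's account: origin terminal 437.53 + freight 7844.27 + insurance 161.96 + destination terminal 1248.41 + brokerage 249.74 + duty 3191.56 + delivery 794.85 = 13928.32

Buyer's account: GBP 13928.32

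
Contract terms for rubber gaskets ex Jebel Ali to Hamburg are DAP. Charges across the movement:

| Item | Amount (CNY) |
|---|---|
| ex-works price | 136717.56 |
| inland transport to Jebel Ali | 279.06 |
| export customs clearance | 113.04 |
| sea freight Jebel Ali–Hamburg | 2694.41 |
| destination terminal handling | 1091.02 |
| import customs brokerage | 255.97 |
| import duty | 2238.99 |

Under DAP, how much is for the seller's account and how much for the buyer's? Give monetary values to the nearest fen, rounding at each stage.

Seller: CNY 140895.09; buyer: CNY 2494.96

DAP: the seller bears all costs to the named destination except import duty and clearance.
Seller's account: goods 136717.56 + inland to port 279.06 + export clearance 113.04 + freight 2694.41 + destination terminal 1091.02 = 140895.09
Buyer's account: brokerage 255.97 + duty 2238.99 = 2494.96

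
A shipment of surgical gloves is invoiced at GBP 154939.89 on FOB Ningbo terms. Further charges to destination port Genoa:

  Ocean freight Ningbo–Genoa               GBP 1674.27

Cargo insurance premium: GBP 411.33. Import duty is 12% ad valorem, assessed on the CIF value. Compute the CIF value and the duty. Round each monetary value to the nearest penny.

CIF = FOB price + freight + insurance
CIF = 154939.89 + 1674.27 + 411.33 = 157025.49
Import duty = 157025.49 × 12% = 18843.06

CIF value: GBP 157025.49; import duty: GBP 18843.06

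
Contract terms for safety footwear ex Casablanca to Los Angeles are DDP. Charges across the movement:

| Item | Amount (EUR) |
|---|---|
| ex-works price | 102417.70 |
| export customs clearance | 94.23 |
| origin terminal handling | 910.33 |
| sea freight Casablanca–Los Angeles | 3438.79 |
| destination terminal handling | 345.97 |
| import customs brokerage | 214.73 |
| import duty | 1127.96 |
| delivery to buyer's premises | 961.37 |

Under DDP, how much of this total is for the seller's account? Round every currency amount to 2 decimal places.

Seller's account: EUR 109511.08

DDP: the seller bears all costs including import duty.
Seller's account: goods 102417.70 + export clearance 94.23 + origin terminal 910.33 + freight 3438.79 + destination terminal 345.97 + brokerage 214.73 + duty 1127.96 + delivery 961.37 = 109511.08
Buyer's account: 0.00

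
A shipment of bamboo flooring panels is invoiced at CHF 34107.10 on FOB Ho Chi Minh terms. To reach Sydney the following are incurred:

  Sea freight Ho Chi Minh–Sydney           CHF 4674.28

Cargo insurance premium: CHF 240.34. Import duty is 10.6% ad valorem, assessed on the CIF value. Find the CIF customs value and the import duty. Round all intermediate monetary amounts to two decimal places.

CIF value: CHF 39021.72; import duty: CHF 4136.30

CIF = FOB price + freight + insurance
CIF = 34107.10 + 4674.28 + 240.34 = 39021.72
Import duty = 39021.72 × 10.6% = 4136.30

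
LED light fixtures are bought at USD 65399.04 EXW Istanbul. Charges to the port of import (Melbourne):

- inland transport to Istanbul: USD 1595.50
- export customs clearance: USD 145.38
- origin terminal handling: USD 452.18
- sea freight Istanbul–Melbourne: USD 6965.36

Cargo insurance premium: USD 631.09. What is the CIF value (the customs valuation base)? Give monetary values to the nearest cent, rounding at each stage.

CIF value: USD 75188.55

CIF = EXW price + pre-shipment costs + freight + insurance
CIF = 65399.04 + 1595.50 + 145.38 + 452.18 + 6965.36 + 631.09 = 75188.55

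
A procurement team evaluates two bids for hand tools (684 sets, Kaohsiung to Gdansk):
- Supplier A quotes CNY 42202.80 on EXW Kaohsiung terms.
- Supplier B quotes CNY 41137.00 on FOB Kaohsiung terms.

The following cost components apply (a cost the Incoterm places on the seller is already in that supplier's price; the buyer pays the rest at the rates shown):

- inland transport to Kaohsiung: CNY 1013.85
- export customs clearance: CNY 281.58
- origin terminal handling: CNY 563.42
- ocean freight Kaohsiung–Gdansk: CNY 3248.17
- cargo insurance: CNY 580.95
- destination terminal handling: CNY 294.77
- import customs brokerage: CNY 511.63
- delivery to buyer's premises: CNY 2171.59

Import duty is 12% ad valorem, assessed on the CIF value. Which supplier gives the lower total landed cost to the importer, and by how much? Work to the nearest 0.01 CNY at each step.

Supplier B is cheaper by CNY 3275.61

Supplier A (EXW):
CIF value = EXW price + inland to port + export clearance + origin terminal + freight + insurance = 42202.80 + 1013.85 + 281.58 + 563.42 + 3248.17 + 580.95 = 47890.77
Import duty = 47890.77 × 12% = 5746.89
Buyer bears (A): 1013.85 + 281.58 + 563.42 + 3248.17 + 580.95 + 294.77 + 511.63 + 2171.59 = 8665.96
Landed cost (A) = invoice 42202.80 + 8665.96 + duty 5746.89 = 56615.65
Supplier B (FOB):
CIF value = FOB price + freight + insurance = 41137.00 + 3248.17 + 580.95 = 44966.12
Import duty = 44966.12 × 12% = 5395.93
Buyer bears (B): 3248.17 + 580.95 + 294.77 + 511.63 + 2171.59 = 6807.11
Landed cost (B) = invoice 41137.00 + 6807.11 + duty 5395.93 = 53340.04
Difference = |56615.65 − 53340.04| = 3275.61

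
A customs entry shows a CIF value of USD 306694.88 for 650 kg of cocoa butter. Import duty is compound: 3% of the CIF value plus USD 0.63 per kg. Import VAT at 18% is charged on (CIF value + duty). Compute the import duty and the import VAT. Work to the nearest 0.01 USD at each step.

Import duty: USD 9610.35; import VAT: USD 56934.94

Ad valorem component: 306694.88 × 3% = 9200.85
Specific component: 650 × 0.63 = 409.50
Import duty = 9200.85 + 409.50 = 9610.35
VAT base = CIF + duty = 306694.88 + 9610.35 = 316305.23
Import VAT = 316305.23 × 18% = 56934.94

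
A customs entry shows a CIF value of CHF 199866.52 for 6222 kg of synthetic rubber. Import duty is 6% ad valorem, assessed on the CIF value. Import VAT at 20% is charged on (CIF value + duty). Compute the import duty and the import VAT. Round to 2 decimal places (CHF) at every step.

Import duty = 199866.52 × 6% = 11991.99
VAT base = CIF + duty = 199866.52 + 11991.99 = 211858.51
Import VAT = 211858.51 × 20% = 42371.70

Import duty: CHF 11991.99; import VAT: CHF 42371.70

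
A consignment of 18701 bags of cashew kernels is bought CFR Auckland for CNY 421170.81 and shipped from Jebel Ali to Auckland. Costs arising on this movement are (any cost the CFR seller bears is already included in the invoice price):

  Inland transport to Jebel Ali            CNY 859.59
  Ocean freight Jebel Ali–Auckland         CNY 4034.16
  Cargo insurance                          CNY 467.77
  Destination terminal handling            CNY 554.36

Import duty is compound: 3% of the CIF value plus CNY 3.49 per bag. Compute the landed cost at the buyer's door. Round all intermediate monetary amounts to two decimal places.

CFR: the seller pays costs through ocean freight to the destination port, but not insurance.
Already in the invoice (seller's account under CFR): inland to port, freight — exclude.
CIF value = CFR price + insurance = 421170.81 + 467.77 = 421638.58
Ad valorem component: 421638.58 × 3% = 12649.16
Specific component: 18701 × 3.49 = 65266.49
Import duty = 12649.16 + 65266.49 = 77915.65
Buyer bears: insurance 467.77 + destination terminal 554.36 + duty 77915.65 = 78937.78
Landed cost = invoice 421170.81 + 78937.78 = 500108.59

Total landed cost: CNY 500108.59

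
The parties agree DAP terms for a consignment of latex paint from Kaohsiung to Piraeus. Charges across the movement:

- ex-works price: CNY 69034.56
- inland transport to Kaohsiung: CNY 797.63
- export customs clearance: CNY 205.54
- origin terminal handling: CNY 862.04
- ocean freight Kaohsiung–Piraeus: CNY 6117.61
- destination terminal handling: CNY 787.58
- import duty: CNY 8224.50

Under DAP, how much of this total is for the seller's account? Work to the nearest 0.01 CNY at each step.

Seller's account: CNY 77804.96

DAP: the seller bears all costs to the named destination except import duty and clearance.
Seller's account: goods 69034.56 + inland to port 797.63 + export clearance 205.54 + origin terminal 862.04 + freight 6117.61 + destination terminal 787.58 = 77804.96
Buyer's account: duty 8224.50 = 8224.50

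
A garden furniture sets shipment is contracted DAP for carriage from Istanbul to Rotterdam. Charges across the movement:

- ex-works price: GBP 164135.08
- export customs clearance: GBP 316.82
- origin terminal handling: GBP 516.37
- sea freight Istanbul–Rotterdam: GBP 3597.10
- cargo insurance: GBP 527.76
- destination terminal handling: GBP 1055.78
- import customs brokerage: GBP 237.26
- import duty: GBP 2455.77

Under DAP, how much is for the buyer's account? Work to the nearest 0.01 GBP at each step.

DAP: the seller bears all costs to the named destination except import duty and clearance.
Seller's account: goods 164135.08 + export clearance 316.82 + origin terminal 516.37 + freight 3597.10 + insurance 527.76 + destination terminal 1055.78 = 170148.91
Buyer's account: brokerage 237.26 + duty 2455.77 = 2693.03

Buyer's account: GBP 2693.03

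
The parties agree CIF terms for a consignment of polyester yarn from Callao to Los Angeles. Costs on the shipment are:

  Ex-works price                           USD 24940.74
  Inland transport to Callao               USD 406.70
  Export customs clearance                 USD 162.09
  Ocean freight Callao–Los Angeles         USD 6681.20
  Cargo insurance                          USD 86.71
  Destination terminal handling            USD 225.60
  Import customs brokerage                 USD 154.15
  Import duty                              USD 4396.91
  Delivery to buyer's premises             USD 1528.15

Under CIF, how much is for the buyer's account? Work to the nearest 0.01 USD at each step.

CIF: the seller pays costs through ocean freight and marine insurance to the destination port.
Seller's account: goods 24940.74 + inland to port 406.70 + export clearance 162.09 + freight 6681.20 + insurance 86.71 = 32277.44
Buyer's account: destination terminal 225.60 + brokerage 154.15 + duty 4396.91 + delivery 1528.15 = 6304.81

Buyer's account: USD 6304.81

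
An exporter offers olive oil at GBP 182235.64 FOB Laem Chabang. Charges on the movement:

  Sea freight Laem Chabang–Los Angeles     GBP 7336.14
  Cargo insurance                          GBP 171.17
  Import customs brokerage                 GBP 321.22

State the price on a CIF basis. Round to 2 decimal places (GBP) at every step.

CIF price: GBP 189742.95

Not relevant to the conversion: brokerage — on the buyer under both terms; not part of either seller's price.
From FOB to CIF, the seller additionally bears: freight, insurance.
CIF price = 182235.64 + 7336.14 + 171.17 = 189742.95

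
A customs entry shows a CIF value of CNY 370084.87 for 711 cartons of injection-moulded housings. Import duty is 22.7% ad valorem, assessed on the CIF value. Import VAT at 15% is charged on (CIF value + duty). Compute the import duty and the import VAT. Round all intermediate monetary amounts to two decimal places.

Import duty: CNY 84009.27; import VAT: CNY 68114.12

Import duty = 370084.87 × 22.7% = 84009.27
VAT base = CIF + duty = 370084.87 + 84009.27 = 454094.14
Import VAT = 454094.14 × 15% = 68114.12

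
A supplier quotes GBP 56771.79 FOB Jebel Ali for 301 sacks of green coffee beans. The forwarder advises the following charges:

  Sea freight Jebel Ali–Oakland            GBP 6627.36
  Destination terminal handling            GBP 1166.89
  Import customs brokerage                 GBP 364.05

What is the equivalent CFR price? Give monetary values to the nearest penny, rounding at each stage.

CFR price: GBP 63399.15

Not relevant to the conversion: brokerage, destination terminal — on the buyer under both terms; not part of either seller's price.
From FOB to CFR, the seller additionally bears: freight.
CFR price = 56771.79 + 6627.36 = 63399.15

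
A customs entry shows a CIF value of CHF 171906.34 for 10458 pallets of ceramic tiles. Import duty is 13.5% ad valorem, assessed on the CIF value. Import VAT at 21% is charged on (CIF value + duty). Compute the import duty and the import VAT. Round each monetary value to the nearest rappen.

Import duty: CHF 23207.36; import VAT: CHF 40973.88

Import duty = 171906.34 × 13.5% = 23207.36
VAT base = CIF + duty = 171906.34 + 23207.36 = 195113.70
Import VAT = 195113.70 × 21% = 40973.88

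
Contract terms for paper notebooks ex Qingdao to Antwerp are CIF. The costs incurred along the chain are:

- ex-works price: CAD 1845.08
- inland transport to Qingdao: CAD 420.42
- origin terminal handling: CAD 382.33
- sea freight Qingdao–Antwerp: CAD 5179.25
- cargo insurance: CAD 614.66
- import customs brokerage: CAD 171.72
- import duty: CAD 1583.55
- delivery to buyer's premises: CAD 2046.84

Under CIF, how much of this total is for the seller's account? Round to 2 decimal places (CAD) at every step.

CIF: the seller pays costs through ocean freight and marine insurance to the destination port.
Seller's account: goods 1845.08 + inland to port 420.42 + origin terminal 382.33 + freight 5179.25 + insurance 614.66 = 8441.74
Buyer's account: brokerage 171.72 + duty 1583.55 + delivery 2046.84 = 3802.11

Seller's account: CAD 8441.74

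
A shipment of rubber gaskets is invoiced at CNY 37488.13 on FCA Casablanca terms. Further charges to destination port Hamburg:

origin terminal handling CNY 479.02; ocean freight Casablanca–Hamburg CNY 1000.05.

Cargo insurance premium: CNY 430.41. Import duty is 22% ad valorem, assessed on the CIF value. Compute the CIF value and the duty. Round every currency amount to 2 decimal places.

CIF value: CNY 39397.61; import duty: CNY 8667.47

CIF = FCA price + pre-shipment costs + freight + insurance
CIF = 37488.13 + 479.02 + 1000.05 + 430.41 = 39397.61
Import duty = 39397.61 × 22% = 8667.47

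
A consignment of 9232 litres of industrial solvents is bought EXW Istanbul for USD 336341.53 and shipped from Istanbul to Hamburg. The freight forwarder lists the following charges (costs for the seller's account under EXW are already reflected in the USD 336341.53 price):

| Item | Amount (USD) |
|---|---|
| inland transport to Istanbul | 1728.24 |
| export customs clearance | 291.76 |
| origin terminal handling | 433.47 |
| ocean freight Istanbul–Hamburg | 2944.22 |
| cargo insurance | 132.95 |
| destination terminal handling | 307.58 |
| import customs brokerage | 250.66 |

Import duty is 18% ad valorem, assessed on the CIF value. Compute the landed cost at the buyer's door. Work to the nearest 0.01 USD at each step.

EXW: the seller makes goods available at their premises; the buyer bears all onward costs.
CIF value = EXW price + inland to port + export clearance + origin terminal + freight + insurance = 336341.53 + 1728.24 + 291.76 + 433.47 + 2944.22 + 132.95 = 341872.17
Import duty = 341872.17 × 18% = 61536.99
Buyer bears: inland to port 1728.24 + export clearance 291.76 + origin terminal 433.47 + freight 2944.22 + insurance 132.95 + destination terminal 307.58 + brokerage 250.66 + duty 61536.99 = 67625.87
Landed cost = invoice 336341.53 + 67625.87 = 403967.40

Total landed cost: USD 403967.40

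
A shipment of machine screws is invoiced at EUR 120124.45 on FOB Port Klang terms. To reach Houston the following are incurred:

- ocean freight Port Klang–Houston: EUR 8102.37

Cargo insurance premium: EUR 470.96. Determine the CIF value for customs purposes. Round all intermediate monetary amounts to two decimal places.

CIF value: EUR 128697.78

CIF = FOB price + freight + insurance
CIF = 120124.45 + 8102.37 + 470.96 = 128697.78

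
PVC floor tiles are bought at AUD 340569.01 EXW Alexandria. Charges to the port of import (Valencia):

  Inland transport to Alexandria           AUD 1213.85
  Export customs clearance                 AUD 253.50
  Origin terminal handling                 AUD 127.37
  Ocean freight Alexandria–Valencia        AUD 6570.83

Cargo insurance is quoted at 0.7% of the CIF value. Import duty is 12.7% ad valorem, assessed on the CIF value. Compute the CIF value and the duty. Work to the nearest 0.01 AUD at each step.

Let C be the CIF value. C = EXW price + pre-shipment costs + freight + 0.7% × C
C − 0.7% × C = 340569.01 + 1213.85 + 253.50 + 127.37 + 6570.83
0.993 × C = 348734.56
C = 348734.56 / 0.993 = 351192.91
Insurance premium = 0.7% × 351192.91 = 2458.35
Import duty = 351192.91 × 12.7% = 44601.50

CIF value: AUD 351192.91; import duty: AUD 44601.50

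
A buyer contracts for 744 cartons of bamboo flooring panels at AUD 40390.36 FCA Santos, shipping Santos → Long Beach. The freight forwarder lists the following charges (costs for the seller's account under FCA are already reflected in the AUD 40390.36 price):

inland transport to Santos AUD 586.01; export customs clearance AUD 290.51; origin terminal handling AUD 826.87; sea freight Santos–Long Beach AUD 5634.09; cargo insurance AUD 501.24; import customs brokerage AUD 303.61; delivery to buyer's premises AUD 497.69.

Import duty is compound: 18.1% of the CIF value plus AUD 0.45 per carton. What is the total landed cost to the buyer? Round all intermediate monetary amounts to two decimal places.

FCA: the seller delivers export-cleared goods to the carrier; the buyer bears costs from that point.
Already in the invoice (seller's account under FCA): inland to port, export clearance — exclude.
CIF value = FCA price + origin terminal + freight + insurance = 40390.36 + 826.87 + 5634.09 + 501.24 = 47352.56
Ad valorem component: 47352.56 × 18.1% = 8570.81
Specific component: 744 × 0.45 = 334.80
Import duty = 8570.81 + 334.80 = 8905.61
Buyer bears: origin terminal 826.87 + freight 5634.09 + insurance 501.24 + brokerage 303.61 + delivery 497.69 + duty 8905.61 = 16669.11
Landed cost = invoice 40390.36 + 16669.11 = 57059.47

Total landed cost: AUD 57059.47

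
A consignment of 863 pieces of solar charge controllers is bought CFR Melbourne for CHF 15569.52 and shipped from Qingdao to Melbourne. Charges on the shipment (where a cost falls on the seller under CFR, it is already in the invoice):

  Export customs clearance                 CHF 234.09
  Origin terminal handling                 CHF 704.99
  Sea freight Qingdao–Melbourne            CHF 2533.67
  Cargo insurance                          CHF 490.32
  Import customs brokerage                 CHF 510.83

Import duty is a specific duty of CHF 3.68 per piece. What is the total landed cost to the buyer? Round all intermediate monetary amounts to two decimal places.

Total landed cost: CHF 19746.51

CFR: the seller pays costs through ocean freight to the destination port, but not insurance.
Already in the invoice (seller's account under CFR): export clearance, origin terminal, freight — exclude.
CIF value = CFR price + insurance = 15569.52 + 490.32 = 16059.84
Import duty = 863 × 3.68 = 3175.84
Buyer bears: insurance 490.32 + brokerage 510.83 + duty 3175.84 = 4176.99
Landed cost = invoice 15569.52 + 4176.99 = 19746.51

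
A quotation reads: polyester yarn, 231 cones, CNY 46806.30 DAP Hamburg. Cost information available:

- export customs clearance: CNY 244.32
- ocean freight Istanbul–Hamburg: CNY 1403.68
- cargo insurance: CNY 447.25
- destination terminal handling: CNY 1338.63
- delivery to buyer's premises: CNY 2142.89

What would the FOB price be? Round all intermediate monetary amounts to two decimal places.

FOB price: CNY 41473.85

Not relevant to the conversion: export clearance — on the seller under both DAP and FOB; already in the DAP price and stays in the FOB price.
From DAP to FOB, the seller no longer bears: freight, insurance, destination terminal, delivery.
FOB price = 46806.30 − 1403.68 − 447.25 − 1338.63 − 2142.89 = 41473.85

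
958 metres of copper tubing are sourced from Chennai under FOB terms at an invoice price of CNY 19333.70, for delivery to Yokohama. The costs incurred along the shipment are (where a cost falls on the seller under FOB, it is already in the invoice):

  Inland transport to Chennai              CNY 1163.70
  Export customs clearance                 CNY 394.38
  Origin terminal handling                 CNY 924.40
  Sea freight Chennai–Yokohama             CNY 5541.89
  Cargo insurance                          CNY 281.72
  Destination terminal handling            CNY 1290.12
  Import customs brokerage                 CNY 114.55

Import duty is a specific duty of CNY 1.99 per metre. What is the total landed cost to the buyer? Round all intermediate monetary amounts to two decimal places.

Total landed cost: CNY 28468.40

FOB: the seller bears costs until goods are on board at the origin port; the buyer bears freight, insurance and all costs thereafter.
Already in the invoice (seller's account under FOB): inland to port, export clearance, origin terminal — exclude.
CIF value = FOB price + freight + insurance = 19333.70 + 5541.89 + 281.72 = 25157.31
Import duty = 958 × 1.99 = 1906.42
Buyer bears: freight 5541.89 + insurance 281.72 + destination terminal 1290.12 + brokerage 114.55 + duty 1906.42 = 9134.70
Landed cost = invoice 19333.70 + 9134.70 = 28468.40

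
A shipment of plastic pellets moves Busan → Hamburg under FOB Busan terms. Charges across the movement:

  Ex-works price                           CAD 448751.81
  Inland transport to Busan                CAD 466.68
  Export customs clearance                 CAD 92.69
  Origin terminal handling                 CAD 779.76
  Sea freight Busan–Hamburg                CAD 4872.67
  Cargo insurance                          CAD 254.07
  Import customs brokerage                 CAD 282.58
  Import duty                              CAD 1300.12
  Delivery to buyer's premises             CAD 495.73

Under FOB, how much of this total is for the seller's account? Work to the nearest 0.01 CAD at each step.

Seller's account: CAD 450090.94

FOB: the seller bears costs until goods are on board at the origin port; the buyer bears freight, insurance and all costs thereafter.
Seller's account: goods 448751.81 + inland to port 466.68 + export clearance 92.69 + origin terminal 779.76 = 450090.94
Buyer's account: freight 4872.67 + insurance 254.07 + brokerage 282.58 + duty 1300.12 + delivery 495.73 = 7205.17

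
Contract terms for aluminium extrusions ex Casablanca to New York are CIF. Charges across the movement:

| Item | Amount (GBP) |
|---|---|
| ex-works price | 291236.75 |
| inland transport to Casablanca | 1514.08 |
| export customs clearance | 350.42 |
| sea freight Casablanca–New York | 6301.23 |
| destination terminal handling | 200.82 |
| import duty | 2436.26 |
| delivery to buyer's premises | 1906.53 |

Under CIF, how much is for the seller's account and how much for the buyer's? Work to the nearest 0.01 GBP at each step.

Seller: GBP 299402.48; buyer: GBP 4543.61

CIF: the seller pays costs through ocean freight and marine insurance to the destination port.
Seller's account: goods 291236.75 + inland to port 1514.08 + export clearance 350.42 + freight 6301.23 = 299402.48
Buyer's account: destination terminal 200.82 + duty 2436.26 + delivery 1906.53 = 4543.61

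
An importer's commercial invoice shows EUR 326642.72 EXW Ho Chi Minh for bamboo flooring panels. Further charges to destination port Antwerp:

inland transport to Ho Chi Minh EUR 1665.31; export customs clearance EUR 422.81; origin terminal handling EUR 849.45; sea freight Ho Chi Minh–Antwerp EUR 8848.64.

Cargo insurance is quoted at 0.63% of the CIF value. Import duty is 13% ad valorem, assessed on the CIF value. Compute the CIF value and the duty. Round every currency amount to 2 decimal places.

CIF value: EUR 340574.55; import duty: EUR 44274.69

Let C be the CIF value. C = EXW price + pre-shipment costs + freight + 0.63% × C
C − 0.63% × C = 326642.72 + 1665.31 + 422.81 + 849.45 + 8848.64
0.9937 × C = 338428.93
C = 338428.93 / 0.9937 = 340574.55
Insurance premium = 0.63% × 340574.55 = 2145.62
Import duty = 340574.55 × 13% = 44274.69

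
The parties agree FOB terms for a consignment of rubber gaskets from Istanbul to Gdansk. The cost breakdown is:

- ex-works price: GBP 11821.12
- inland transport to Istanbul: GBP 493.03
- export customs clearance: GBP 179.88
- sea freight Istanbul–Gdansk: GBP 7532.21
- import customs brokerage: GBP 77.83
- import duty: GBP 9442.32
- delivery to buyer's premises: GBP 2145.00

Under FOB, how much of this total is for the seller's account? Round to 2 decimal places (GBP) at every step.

Seller's account: GBP 12494.03

FOB: the seller bears costs until goods are on board at the origin port; the buyer bears freight, insurance and all costs thereafter.
Seller's account: goods 11821.12 + inland to port 493.03 + export clearance 179.88 = 12494.03
Buyer's account: freight 7532.21 + brokerage 77.83 + duty 9442.32 + delivery 2145.00 = 19197.36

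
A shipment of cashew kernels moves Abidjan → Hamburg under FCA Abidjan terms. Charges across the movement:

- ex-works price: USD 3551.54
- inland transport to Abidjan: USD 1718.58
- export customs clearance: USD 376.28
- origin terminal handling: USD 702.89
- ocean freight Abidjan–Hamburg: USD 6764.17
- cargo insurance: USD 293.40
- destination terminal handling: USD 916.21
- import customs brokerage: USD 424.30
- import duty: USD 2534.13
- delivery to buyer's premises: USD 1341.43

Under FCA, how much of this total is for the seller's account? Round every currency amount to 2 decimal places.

Seller's account: USD 5646.40

FCA: the seller delivers export-cleared goods to the carrier; the buyer bears costs from that point.
Seller's account: goods 3551.54 + inland to port 1718.58 + export clearance 376.28 = 5646.40
Buyer's account: origin terminal 702.89 + freight 6764.17 + insurance 293.40 + destination terminal 916.21 + brokerage 424.30 + duty 2534.13 + delivery 1341.43 = 12976.53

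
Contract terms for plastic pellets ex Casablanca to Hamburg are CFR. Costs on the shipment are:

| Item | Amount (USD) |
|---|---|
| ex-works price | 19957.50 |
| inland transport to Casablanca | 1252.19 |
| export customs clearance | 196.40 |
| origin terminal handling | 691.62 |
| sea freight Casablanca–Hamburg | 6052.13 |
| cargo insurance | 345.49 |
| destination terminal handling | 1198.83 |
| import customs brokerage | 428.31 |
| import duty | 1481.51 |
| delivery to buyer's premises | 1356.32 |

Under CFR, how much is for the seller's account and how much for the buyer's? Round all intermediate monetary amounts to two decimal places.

CFR: the seller pays costs through ocean freight to the destination port, but not insurance.
Seller's account: goods 19957.50 + inland to port 1252.19 + export clearance 196.40 + origin terminal 691.62 + freight 6052.13 = 28149.84
Buyer's account: insurance 345.49 + destination terminal 1198.83 + brokerage 428.31 + duty 1481.51 + delivery 1356.32 = 4810.46

Seller: USD 28149.84; buyer: USD 4810.46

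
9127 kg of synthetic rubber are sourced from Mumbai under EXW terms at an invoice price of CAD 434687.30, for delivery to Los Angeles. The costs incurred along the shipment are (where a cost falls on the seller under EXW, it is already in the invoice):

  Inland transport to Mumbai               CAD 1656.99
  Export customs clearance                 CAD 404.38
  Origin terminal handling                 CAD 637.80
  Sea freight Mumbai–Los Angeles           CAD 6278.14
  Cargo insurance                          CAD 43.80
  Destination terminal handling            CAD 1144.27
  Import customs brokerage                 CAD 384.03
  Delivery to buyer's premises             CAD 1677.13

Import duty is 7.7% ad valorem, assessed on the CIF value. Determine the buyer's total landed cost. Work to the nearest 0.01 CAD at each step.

EXW: the seller makes goods available at their premises; the buyer bears all onward costs.
CIF value = EXW price + inland to port + export clearance + origin terminal + freight + insurance = 434687.30 + 1656.99 + 404.38 + 637.80 + 6278.14 + 43.80 = 443708.41
Import duty = 443708.41 × 7.7% = 34165.55
Buyer bears: inland to port 1656.99 + export clearance 404.38 + origin terminal 637.80 + freight 6278.14 + insurance 43.80 + destination terminal 1144.27 + brokerage 384.03 + delivery 1677.13 + duty 34165.55 = 46392.09
Landed cost = invoice 434687.30 + 46392.09 = 481079.39

Total landed cost: CAD 481079.39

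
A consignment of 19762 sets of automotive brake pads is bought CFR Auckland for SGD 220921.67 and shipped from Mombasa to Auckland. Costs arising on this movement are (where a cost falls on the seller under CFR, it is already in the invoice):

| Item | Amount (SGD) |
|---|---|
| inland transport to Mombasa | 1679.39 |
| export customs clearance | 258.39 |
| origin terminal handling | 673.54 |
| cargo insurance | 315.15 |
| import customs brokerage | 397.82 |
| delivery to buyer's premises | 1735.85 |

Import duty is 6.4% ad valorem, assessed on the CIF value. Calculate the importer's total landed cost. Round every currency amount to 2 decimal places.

CFR: the seller pays costs through ocean freight to the destination port, but not insurance.
Already in the invoice (seller's account under CFR): inland to port, export clearance, origin terminal — exclude.
CIF value = CFR price + insurance = 220921.67 + 315.15 = 221236.82
Import duty = 221236.82 × 6.4% = 14159.16
Buyer bears: insurance 315.15 + brokerage 397.82 + delivery 1735.85 + duty 14159.16 = 16607.98
Landed cost = invoice 220921.67 + 16607.98 = 237529.65

Total landed cost: SGD 237529.65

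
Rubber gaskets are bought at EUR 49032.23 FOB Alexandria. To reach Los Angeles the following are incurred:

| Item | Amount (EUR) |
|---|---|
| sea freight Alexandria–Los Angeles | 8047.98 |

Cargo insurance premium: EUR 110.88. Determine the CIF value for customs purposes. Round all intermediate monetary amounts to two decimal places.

CIF value: EUR 57191.09

CIF = FOB price + freight + insurance
CIF = 49032.23 + 8047.98 + 110.88 = 57191.09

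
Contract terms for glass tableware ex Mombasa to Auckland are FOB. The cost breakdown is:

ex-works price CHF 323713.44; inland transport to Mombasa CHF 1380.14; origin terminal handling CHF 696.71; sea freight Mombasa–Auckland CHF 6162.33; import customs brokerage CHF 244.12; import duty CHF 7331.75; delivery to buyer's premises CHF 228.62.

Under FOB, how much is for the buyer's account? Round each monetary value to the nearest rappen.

FOB: the seller bears costs until goods are on board at the origin port; the buyer bears freight, insurance and all costs thereafter.
Seller's account: goods 323713.44 + inland to port 1380.14 + origin terminal 696.71 = 325790.29
Buyer's account: freight 6162.33 + brokerage 244.12 + duty 7331.75 + delivery 228.62 = 13966.82

Buyer's account: CHF 13966.82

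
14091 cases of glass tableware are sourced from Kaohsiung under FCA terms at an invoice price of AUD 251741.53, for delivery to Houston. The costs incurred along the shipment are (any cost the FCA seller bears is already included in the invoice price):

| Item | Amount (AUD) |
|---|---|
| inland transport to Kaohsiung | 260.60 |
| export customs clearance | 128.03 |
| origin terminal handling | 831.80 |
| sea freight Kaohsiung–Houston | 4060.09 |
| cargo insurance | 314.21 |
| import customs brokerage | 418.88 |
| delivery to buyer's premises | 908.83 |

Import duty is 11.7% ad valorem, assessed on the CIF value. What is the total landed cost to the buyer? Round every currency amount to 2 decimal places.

FCA: the seller delivers export-cleared goods to the carrier; the buyer bears costs from that point.
Already in the invoice (seller's account under FCA): inland to port, export clearance — exclude.
CIF value = FCA price + origin terminal + freight + insurance = 251741.53 + 831.80 + 4060.09 + 314.21 = 256947.63
Import duty = 256947.63 × 11.7% = 30062.87
Buyer bears: origin terminal 831.80 + freight 4060.09 + insurance 314.21 + brokerage 418.88 + delivery 908.83 + duty 30062.87 = 36596.68
Landed cost = invoice 251741.53 + 36596.68 = 288338.21

Total landed cost: AUD 288338.21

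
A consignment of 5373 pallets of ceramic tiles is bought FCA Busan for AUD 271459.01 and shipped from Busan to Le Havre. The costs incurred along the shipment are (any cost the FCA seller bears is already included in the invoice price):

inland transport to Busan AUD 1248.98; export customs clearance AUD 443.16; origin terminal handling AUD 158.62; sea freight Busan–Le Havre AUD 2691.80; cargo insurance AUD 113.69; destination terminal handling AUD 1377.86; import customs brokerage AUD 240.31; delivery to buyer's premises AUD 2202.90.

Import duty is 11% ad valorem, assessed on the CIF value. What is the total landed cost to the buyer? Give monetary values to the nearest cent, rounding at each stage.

Total landed cost: AUD 308430.73

FCA: the seller delivers export-cleared goods to the carrier; the buyer bears costs from that point.
Already in the invoice (seller's account under FCA): inland to port, export clearance — exclude.
CIF value = FCA price + origin terminal + freight + insurance = 271459.01 + 158.62 + 2691.80 + 113.69 = 274423.12
Import duty = 274423.12 × 11% = 30186.54
Buyer bears: origin terminal 158.62 + freight 2691.80 + insurance 113.69 + destination terminal 1377.86 + brokerage 240.31 + delivery 2202.90 + duty 30186.54 = 36971.72
Landed cost = invoice 271459.01 + 36971.72 = 308430.73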